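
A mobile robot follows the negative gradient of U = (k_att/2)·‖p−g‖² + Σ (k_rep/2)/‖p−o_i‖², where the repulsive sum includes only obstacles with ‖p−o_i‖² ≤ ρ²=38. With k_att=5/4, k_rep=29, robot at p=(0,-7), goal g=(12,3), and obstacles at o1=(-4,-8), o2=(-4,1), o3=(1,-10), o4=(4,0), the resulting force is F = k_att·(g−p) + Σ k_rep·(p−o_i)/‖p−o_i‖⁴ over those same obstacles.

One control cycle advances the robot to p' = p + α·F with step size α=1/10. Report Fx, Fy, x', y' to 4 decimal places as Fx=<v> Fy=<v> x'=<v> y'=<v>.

F_att = 5/4·(g−p) = 5/4·(12,10) = (15.0000,12.5000)
o1: d²=17 ≤ ρ²=38; F_rep = 29·(4,1)/17² = (0.4014,0.1003)
o2: d²=80 > ρ²=38 → inactive
o3: d²=10 ≤ ρ²=38; F_rep = 29·(-1,3)/10² = (-0.2900,0.8700)
o4: d²=65 > ρ²=38 → inactive
F = F_att + ΣF_rep = (15.1114,13.4703)
p' = p + 1/10·F = (1.5111,-5.6530)

Fx=15.1114 Fy=13.4703 x'=1.5111 y'=-5.6530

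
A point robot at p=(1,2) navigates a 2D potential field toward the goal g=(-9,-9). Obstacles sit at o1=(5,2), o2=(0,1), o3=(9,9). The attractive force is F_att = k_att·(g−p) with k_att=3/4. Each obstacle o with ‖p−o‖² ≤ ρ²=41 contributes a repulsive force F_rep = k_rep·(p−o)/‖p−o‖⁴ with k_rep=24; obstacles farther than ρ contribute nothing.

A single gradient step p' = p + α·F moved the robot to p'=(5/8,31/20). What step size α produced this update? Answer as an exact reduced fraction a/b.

F_att = 3/4·(g−p) = 3/4·(-10,-11) = (-7.5000,-8.2500)
o1: d²=16 ≤ ρ²=41; F_rep = 24·(-4,0)/16² = (-0.3750,0.0000)
o2: d²=2 ≤ ρ²=41; F_rep = 24·(1,1)/2² = (6.0000,6.0000)
o3: d²=113 > ρ²=41 → inactive
F = F_att + ΣF_rep = (-1.8750,-2.2500)
Δp = p'−p = (-0.3750,-0.4500); α = Δx/Fx = (-3/8) / (-15/8) = 1/5
check: Δy/Fy = (-9/20) / (-9/4) = 1/5 ✓

α = 1/5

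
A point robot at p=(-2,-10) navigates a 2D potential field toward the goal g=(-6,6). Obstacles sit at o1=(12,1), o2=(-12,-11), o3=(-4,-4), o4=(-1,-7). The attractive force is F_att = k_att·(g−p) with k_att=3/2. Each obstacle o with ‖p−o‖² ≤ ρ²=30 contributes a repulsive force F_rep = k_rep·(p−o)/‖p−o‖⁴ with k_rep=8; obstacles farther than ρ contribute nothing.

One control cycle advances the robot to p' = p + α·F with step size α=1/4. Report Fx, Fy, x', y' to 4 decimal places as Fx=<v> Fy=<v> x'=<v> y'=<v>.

F_att = 3/2·(g−p) = 3/2·(-4,16) = (-6.0000,24.0000)
o1: d²=317 > ρ²=30 → inactive
o2: d²=101 > ρ²=30 → inactive
o3: d²=40 > ρ²=30 → inactive
o4: d²=10 ≤ ρ²=30; F_rep = 8·(-1,-3)/10² = (-0.0800,-0.2400)
F = F_att + ΣF_rep = (-6.0800,23.7600)
p' = p + 1/4·F = (-3.5200,-4.0600)

Fx=-6.0800 Fy=23.7600 x'=-3.5200 y'=-4.0600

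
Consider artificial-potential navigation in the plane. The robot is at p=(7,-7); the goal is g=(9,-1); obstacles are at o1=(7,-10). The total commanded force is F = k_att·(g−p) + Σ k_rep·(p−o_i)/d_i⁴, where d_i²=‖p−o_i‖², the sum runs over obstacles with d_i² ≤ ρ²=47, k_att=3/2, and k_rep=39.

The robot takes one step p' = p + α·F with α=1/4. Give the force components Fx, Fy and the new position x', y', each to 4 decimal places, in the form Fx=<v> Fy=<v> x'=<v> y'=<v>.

F_att = 3/2·(g−p) = 3/2·(2,6) = (3.0000,9.0000)
o1: d²=9 ≤ ρ²=47; F_rep = 39·(0,3)/9² = (0.0000,1.4444)
F = F_att + ΣF_rep = (3.0000,10.4444)
p' = p + 1/4·F = (7.7500,-4.3889)

Fx=3.0000 Fy=10.4444 x'=7.7500 y'=-4.3889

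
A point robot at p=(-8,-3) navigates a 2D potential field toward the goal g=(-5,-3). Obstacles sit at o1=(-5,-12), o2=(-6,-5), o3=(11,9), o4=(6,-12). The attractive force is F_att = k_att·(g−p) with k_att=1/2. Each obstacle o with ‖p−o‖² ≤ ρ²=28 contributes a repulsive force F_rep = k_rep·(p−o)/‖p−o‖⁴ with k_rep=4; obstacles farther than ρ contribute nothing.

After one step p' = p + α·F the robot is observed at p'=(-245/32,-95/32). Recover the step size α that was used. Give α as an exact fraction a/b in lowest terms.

F_att = 1/2·(g−p) = 1/2·(3,0) = (1.5000,0.0000)
o1: d²=90 > ρ²=28 → inactive
o2: d²=8 ≤ ρ²=28; F_rep = 4·(-2,2)/8² = (-0.1250,0.1250)
o3: d²=505 > ρ²=28 → inactive
o4: d²=277 > ρ²=28 → inactive
F = F_att + ΣF_rep = (1.3750,0.1250)
Δp = p'−p = (0.3438,0.0312); α = Δx/Fx = (11/32) / (11/8) = 1/4
check: Δy/Fy = (1/32) / (1/8) = 1/4 ✓

α = 1/4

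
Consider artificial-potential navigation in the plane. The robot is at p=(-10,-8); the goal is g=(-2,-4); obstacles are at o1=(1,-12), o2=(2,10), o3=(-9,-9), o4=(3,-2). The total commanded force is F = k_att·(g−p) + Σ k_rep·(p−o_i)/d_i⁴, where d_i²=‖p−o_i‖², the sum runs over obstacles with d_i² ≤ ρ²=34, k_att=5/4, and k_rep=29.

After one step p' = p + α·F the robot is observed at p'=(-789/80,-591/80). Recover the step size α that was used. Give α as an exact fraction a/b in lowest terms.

F_att = 5/4·(g−p) = 5/4·(8,4) = (10.0000,5.0000)
o1: d²=137 > ρ²=34 → inactive
o2: d²=468 > ρ²=34 → inactive
o3: d²=2 ≤ ρ²=34; F_rep = 29·(-1,1)/2² = (-7.2500,7.2500)
o4: d²=205 > ρ²=34 → inactive
F = F_att + ΣF_rep = (2.7500,12.2500)
Δp = p'−p = (0.1375,0.6125); α = Δx/Fx = (11/80) / (11/4) = 1/20
check: Δy/Fy = (49/80) / (49/4) = 1/20 ✓

α = 1/20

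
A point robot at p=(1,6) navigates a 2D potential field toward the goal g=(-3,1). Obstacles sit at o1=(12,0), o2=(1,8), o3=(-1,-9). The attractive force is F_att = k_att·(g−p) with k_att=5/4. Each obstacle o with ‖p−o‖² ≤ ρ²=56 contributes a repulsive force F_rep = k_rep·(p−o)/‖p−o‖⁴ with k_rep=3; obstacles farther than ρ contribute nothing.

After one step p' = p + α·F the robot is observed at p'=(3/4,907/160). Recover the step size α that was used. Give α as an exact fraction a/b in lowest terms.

α = 1/20

F_att = 5/4·(g−p) = 5/4·(-4,-5) = (-5.0000,-6.2500)
o1: d²=157 > ρ²=56 → inactive
o2: d²=4 ≤ ρ²=56; F_rep = 3·(0,-2)/4² = (0.0000,-0.3750)
o3: d²=229 > ρ²=56 → inactive
F = F_att + ΣF_rep = (-5.0000,-6.6250)
Δp = p'−p = (-0.2500,-0.3312); α = Δx/Fx = (-1/4) / (-5) = 1/20
check: Δy/Fy = (-53/160) / (-53/8) = 1/20 ✓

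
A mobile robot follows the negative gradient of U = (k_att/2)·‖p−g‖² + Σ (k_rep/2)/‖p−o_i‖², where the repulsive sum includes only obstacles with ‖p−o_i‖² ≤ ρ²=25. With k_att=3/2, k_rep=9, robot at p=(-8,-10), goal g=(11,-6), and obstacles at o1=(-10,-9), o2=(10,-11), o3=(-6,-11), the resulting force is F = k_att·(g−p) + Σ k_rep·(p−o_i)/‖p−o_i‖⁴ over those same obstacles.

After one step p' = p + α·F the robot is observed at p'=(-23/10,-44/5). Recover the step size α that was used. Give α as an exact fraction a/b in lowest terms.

α = 1/5

F_att = 3/2·(g−p) = 3/2·(19,4) = (28.5000,6.0000)
o1: d²=5 ≤ ρ²=25; F_rep = 9·(2,-1)/5² = (0.7200,-0.3600)
o2: d²=325 > ρ²=25 → inactive
o3: d²=5 ≤ ρ²=25; F_rep = 9·(-2,1)/5² = (-0.7200,0.3600)
F = F_att + ΣF_rep = (28.5000,6.0000)
Δp = p'−p = (5.7000,1.2000); α = Δx/Fx = (57/10) / (57/2) = 1/5
check: Δy/Fy = (6/5) / (6) = 1/5 ✓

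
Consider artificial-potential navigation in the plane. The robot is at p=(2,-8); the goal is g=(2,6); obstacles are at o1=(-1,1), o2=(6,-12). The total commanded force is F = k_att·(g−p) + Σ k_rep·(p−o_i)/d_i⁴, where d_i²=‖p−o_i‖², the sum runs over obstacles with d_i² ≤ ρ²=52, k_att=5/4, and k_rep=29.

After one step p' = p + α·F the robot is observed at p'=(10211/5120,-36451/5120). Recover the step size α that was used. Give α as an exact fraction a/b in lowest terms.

F_att = 5/4·(g−p) = 5/4·(0,14) = (0.0000,17.5000)
o1: d²=90 > ρ²=52 → inactive
o2: d²=32 ≤ ρ²=52; F_rep = 29·(-4,4)/32² = (-0.1133,0.1133)
F = F_att + ΣF_rep = (-0.1133,17.6133)
Δp = p'−p = (-0.0057,0.8807); α = Δx/Fx = (-29/5120) / (-29/256) = 1/20
check: Δy/Fy = (4509/5120) / (4509/256) = 1/20 ✓

α = 1/20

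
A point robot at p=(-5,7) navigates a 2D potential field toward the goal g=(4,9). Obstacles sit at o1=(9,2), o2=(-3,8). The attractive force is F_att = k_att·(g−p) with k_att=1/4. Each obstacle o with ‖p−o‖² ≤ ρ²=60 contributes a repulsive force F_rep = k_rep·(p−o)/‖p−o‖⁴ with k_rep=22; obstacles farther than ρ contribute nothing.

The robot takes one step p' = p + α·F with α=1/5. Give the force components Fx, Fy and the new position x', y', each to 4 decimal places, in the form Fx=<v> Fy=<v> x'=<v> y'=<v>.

Fx=0.4900 Fy=-0.3800 x'=-4.9020 y'=6.9240

F_att = 1/4·(g−p) = 1/4·(9,2) = (2.2500,0.5000)
o1: d²=221 > ρ²=60 → inactive
o2: d²=5 ≤ ρ²=60; F_rep = 22·(-2,-1)/5² = (-1.7600,-0.8800)
F = F_att + ΣF_rep = (0.4900,-0.3800)
p' = p + 1/5·F = (-4.9020,6.9240)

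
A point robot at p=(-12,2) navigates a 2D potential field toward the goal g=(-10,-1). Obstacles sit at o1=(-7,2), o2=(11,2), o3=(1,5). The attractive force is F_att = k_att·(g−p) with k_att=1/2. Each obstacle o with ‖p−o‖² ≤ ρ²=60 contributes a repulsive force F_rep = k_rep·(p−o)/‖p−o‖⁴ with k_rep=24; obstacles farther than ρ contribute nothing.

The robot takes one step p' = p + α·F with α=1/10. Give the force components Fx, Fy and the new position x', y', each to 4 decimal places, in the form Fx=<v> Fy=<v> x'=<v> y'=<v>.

F_att = 1/2·(g−p) = 1/2·(2,-3) = (1.0000,-1.5000)
o1: d²=25 ≤ ρ²=60; F_rep = 24·(-5,0)/25² = (-0.1920,0.0000)
o2: d²=529 > ρ²=60 → inactive
o3: d²=178 > ρ²=60 → inactive
F = F_att + ΣF_rep = (0.8080,-1.5000)
p' = p + 1/10·F = (-11.9192,1.8500)

Fx=0.8080 Fy=-1.5000 x'=-11.9192 y'=1.8500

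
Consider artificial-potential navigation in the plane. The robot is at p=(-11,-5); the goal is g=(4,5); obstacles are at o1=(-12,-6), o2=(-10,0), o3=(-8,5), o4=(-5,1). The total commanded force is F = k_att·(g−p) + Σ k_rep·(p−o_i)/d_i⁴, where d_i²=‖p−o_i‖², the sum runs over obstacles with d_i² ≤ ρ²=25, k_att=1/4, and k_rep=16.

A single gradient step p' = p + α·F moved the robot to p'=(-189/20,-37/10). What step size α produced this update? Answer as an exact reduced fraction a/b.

F_att = 1/4·(g−p) = 1/4·(15,10) = (3.7500,2.5000)
o1: d²=2 ≤ ρ²=25; F_rep = 16·(1,1)/2² = (4.0000,4.0000)
o2: d²=26 > ρ²=25 → inactive
o3: d²=109 > ρ²=25 → inactive
o4: d²=72 > ρ²=25 → inactive
F = F_att + ΣF_rep = (7.7500,6.5000)
Δp = p'−p = (1.5500,1.3000); α = Δx/Fx = (31/20) / (31/4) = 1/5
check: Δy/Fy = (13/10) / (13/2) = 1/5 ✓

α = 1/5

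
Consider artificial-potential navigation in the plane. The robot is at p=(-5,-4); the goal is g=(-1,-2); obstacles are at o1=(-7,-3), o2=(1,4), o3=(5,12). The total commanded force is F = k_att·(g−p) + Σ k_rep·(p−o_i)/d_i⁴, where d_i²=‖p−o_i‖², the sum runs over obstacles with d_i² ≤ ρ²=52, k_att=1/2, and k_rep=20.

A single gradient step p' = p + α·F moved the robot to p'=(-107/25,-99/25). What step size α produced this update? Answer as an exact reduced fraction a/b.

α = 1/5

F_att = 1/2·(g−p) = 1/2·(4,2) = (2.0000,1.0000)
o1: d²=5 ≤ ρ²=52; F_rep = 20·(2,-1)/5² = (1.6000,-0.8000)
o2: d²=100 > ρ²=52 → inactive
o3: d²=356 > ρ²=52 → inactive
F = F_att + ΣF_rep = (3.6000,0.2000)
Δp = p'−p = (0.7200,0.0400); α = Δx/Fx = (18/25) / (18/5) = 1/5
check: Δy/Fy = (1/25) / (1/5) = 1/5 ✓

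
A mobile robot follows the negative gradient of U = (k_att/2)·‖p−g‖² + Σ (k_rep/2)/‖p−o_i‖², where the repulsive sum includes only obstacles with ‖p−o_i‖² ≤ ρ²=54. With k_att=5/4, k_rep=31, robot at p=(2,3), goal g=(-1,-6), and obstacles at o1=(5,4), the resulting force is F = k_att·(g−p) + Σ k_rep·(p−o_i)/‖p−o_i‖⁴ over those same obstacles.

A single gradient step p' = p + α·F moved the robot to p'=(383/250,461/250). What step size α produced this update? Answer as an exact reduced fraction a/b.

F_att = 5/4·(g−p) = 5/4·(-3,-9) = (-3.7500,-11.2500)
o1: d²=10 ≤ ρ²=54; F_rep = 31·(-3,-1)/10² = (-0.9300,-0.3100)
F = F_att + ΣF_rep = (-4.6800,-11.5600)
Δp = p'−p = (-0.4680,-1.1560); α = Δx/Fx = (-117/250) / (-117/25) = 1/10
check: Δy/Fy = (-289/250) / (-289/25) = 1/10 ✓

α = 1/10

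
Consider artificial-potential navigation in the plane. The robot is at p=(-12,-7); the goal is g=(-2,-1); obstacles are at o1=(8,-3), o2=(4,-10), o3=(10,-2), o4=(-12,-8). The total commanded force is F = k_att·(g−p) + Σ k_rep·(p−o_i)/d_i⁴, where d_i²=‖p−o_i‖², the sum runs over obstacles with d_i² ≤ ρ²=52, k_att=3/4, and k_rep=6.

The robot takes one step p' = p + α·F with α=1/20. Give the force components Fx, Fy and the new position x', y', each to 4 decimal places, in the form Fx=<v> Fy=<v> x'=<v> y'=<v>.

Fx=7.5000 Fy=10.5000 x'=-11.6250 y'=-6.4750

F_att = 3/4·(g−p) = 3/4·(10,6) = (7.5000,4.5000)
o1: d²=416 > ρ²=52 → inactive
o2: d²=265 > ρ²=52 → inactive
o3: d²=509 > ρ²=52 → inactive
o4: d²=1 ≤ ρ²=52; F_rep = 6·(0,1)/1² = (0.0000,6.0000)
F = F_att + ΣF_rep = (7.5000,10.5000)
p' = p + 1/20·F = (-11.6250,-6.4750)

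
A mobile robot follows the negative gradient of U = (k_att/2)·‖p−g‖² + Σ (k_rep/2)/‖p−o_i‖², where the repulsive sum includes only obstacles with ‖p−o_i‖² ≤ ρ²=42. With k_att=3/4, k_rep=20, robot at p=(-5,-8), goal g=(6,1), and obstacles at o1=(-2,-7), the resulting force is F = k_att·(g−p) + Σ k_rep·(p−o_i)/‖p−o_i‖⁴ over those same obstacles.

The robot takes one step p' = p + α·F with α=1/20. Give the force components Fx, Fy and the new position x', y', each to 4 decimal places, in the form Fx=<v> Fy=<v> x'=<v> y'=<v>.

F_att = 3/4·(g−p) = 3/4·(11,9) = (8.2500,6.7500)
o1: d²=10 ≤ ρ²=42; F_rep = 20·(-3,-1)/10² = (-0.6000,-0.2000)
F = F_att + ΣF_rep = (7.6500,6.5500)
p' = p + 1/20·F = (-4.6175,-7.6725)

Fx=7.6500 Fy=6.5500 x'=-4.6175 y'=-7.6725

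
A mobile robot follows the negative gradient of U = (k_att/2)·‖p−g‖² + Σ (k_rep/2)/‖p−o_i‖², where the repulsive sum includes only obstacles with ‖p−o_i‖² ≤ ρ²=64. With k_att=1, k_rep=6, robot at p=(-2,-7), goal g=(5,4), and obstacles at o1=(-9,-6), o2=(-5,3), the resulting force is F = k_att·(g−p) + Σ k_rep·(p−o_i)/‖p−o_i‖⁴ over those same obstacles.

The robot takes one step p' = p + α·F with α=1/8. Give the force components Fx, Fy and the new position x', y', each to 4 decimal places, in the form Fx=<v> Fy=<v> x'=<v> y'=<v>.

Fx=7.0168 Fy=10.9976 x'=-1.1229 y'=-5.6253

F_att = 1·(g−p) = 1·(7,11) = (7.0000,11.0000)
o1: d²=50 ≤ ρ²=64; F_rep = 6·(7,-1)/50² = (0.0168,-0.0024)
o2: d²=109 > ρ²=64 → inactive
F = F_att + ΣF_rep = (7.0168,10.9976)
p' = p + 1/8·F = (-1.1229,-5.6253)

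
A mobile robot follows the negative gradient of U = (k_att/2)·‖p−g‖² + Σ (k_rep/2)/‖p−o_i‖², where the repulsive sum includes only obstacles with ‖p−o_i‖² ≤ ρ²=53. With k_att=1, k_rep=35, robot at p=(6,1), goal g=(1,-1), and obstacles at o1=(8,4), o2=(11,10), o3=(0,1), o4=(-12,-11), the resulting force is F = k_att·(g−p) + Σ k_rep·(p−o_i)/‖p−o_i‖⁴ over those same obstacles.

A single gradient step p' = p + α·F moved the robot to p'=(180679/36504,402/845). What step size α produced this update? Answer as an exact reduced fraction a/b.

F_att = 1·(g−p) = 1·(-5,-2) = (-5.0000,-2.0000)
o1: d²=13 ≤ ρ²=53; F_rep = 35·(-2,-3)/13² = (-0.4142,-0.6213)
o2: d²=106 > ρ²=53 → inactive
o3: d²=36 ≤ ρ²=53; F_rep = 35·(6,0)/36² = (0.1620,0.0000)
o4: d²=468 > ρ²=53 → inactive
F = F_att + ΣF_rep = (-5.2522,-2.6213)
Δp = p'−p = (-1.0504,-0.5243); α = Δx/Fx = (-38345/36504) / (-191725/36504) = 1/5
check: Δy/Fy = (-443/845) / (-443/169) = 1/5 ✓

α = 1/5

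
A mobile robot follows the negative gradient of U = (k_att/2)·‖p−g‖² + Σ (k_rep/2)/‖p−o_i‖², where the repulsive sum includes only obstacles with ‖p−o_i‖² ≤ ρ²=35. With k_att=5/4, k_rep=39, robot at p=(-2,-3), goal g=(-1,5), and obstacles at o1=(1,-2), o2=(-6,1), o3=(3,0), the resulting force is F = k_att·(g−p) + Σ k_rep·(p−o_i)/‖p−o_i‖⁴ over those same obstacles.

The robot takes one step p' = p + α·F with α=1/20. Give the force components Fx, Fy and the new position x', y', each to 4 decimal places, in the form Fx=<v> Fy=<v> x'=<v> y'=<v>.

Fx=0.0637 Fy=9.3564 x'=-1.9968 y'=-2.5322

F_att = 5/4·(g−p) = 5/4·(1,8) = (1.2500,10.0000)
o1: d²=10 ≤ ρ²=35; F_rep = 39·(-3,-1)/10² = (-1.1700,-0.3900)
o2: d²=32 ≤ ρ²=35; F_rep = 39·(4,-4)/32² = (0.1523,-0.1523)
o3: d²=34 ≤ ρ²=35; F_rep = 39·(-5,-3)/34² = (-0.1687,-0.1012)
F = F_att + ΣF_rep = (0.0637,9.3564)
p' = p + 1/20·F = (-1.9968,-2.5322)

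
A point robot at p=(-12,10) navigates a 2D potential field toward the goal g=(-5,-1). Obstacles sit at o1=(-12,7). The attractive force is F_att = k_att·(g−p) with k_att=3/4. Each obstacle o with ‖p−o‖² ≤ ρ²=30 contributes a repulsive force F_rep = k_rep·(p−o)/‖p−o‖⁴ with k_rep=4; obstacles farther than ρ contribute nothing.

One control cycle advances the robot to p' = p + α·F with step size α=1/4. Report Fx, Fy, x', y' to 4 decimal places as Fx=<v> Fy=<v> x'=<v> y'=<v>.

Fx=5.2500 Fy=-8.1019 x'=-10.6875 y'=7.9745

F_att = 3/4·(g−p) = 3/4·(7,-11) = (5.2500,-8.2500)
o1: d²=9 ≤ ρ²=30; F_rep = 4·(0,3)/9² = (0.0000,0.1481)
F = F_att + ΣF_rep = (5.2500,-8.1019)
p' = p + 1/4·F = (-10.6875,7.9745)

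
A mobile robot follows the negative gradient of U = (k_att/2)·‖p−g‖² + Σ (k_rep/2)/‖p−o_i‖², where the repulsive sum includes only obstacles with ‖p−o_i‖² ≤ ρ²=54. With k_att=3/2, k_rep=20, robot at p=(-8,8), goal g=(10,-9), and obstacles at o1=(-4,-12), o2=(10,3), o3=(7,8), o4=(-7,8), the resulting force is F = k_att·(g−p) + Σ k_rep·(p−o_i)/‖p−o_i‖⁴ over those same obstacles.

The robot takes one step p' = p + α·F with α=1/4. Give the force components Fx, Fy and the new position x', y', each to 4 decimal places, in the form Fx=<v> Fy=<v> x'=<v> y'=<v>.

F_att = 3/2·(g−p) = 3/2·(18,-17) = (27.0000,-25.5000)
o1: d²=416 > ρ²=54 → inactive
o2: d²=349 > ρ²=54 → inactive
o3: d²=225 > ρ²=54 → inactive
o4: d²=1 ≤ ρ²=54; F_rep = 20·(-1,0)/1² = (-20.0000,0.0000)
F = F_att + ΣF_rep = (7.0000,-25.5000)
p' = p + 1/4·F = (-6.2500,1.6250)

Fx=7.0000 Fy=-25.5000 x'=-6.2500 y'=1.6250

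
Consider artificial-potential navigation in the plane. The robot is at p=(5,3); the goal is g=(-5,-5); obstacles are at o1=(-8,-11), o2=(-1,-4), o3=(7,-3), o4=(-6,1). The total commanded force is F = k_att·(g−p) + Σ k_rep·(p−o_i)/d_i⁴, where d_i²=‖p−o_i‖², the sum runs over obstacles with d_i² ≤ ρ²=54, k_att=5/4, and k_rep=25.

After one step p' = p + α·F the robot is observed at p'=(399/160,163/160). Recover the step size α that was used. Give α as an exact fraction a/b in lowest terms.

F_att = 5/4·(g−p) = 5/4·(-10,-8) = (-12.5000,-10.0000)
o1: d²=365 > ρ²=54 → inactive
o2: d²=85 > ρ²=54 → inactive
o3: d²=40 ≤ ρ²=54; F_rep = 25·(-2,6)/40² = (-0.0312,0.0938)
o4: d²=125 > ρ²=54 → inactive
F = F_att + ΣF_rep = (-12.5312,-9.9062)
Δp = p'−p = (-2.5063,-1.9812); α = Δx/Fx = (-401/160) / (-401/32) = 1/5
check: Δy/Fy = (-317/160) / (-317/32) = 1/5 ✓

α = 1/5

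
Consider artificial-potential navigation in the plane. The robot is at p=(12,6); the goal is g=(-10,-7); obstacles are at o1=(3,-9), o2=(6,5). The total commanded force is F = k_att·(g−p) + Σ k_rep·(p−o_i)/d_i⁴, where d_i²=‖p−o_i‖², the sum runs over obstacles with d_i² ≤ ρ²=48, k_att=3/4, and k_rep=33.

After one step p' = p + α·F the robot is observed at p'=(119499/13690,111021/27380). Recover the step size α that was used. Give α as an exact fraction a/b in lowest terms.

F_att = 3/4·(g−p) = 3/4·(-22,-13) = (-16.5000,-9.7500)
o1: d²=306 > ρ²=48 → inactive
o2: d²=37 ≤ ρ²=48; F_rep = 33·(6,1)/37² = (0.1446,0.0241)
F = F_att + ΣF_rep = (-16.3554,-9.7259)
Δp = p'−p = (-3.2711,-1.9452); α = Δx/Fx = (-44781/13690) / (-44781/2738) = 1/5
check: Δy/Fy = (-53259/27380) / (-53259/5476) = 1/5 ✓

α = 1/5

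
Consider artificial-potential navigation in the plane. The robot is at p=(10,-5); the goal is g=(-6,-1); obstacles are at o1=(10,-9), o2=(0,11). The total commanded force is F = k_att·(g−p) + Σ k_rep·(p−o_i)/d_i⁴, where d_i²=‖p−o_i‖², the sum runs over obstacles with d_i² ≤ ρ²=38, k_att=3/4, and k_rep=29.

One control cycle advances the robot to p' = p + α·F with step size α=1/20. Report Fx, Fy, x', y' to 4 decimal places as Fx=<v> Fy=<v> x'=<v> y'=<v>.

Fx=-12.0000 Fy=3.4531 x'=9.4000 y'=-4.8273

F_att = 3/4·(g−p) = 3/4·(-16,4) = (-12.0000,3.0000)
o1: d²=16 ≤ ρ²=38; F_rep = 29·(0,4)/16² = (0.0000,0.4531)
o2: d²=356 > ρ²=38 → inactive
F = F_att + ΣF_rep = (-12.0000,3.4531)
p' = p + 1/20·F = (9.4000,-4.8273)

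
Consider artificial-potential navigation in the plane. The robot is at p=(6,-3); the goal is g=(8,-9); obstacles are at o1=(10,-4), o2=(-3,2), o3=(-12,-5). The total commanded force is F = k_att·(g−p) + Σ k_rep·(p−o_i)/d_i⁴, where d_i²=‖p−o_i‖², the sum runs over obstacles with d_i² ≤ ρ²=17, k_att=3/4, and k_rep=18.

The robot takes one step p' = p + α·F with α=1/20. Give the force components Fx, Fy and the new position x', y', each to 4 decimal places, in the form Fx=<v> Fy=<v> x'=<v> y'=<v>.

F_att = 3/4·(g−p) = 3/4·(2,-6) = (1.5000,-4.5000)
o1: d²=17 ≤ ρ²=17; F_rep = 18·(-4,1)/17² = (-0.2491,0.0623)
o2: d²=106 > ρ²=17 → inactive
o3: d²=328 > ρ²=17 → inactive
F = F_att + ΣF_rep = (1.2509,-4.4377)
p' = p + 1/20·F = (6.0625,-3.2219)

Fx=1.2509 Fy=-4.4377 x'=6.0625 y'=-3.2219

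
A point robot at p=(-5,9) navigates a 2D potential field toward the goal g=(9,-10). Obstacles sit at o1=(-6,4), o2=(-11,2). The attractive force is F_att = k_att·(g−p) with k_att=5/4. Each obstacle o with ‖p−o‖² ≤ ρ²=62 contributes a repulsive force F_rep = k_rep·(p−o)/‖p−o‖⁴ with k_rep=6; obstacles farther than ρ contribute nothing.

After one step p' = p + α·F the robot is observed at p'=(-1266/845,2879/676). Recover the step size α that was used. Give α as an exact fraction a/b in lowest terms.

F_att = 5/4·(g−p) = 5/4·(14,-19) = (17.5000,-23.7500)
o1: d²=26 ≤ ρ²=62; F_rep = 6·(1,5)/26² = (0.0089,0.0444)
o2: d²=85 > ρ²=62 → inactive
F = F_att + ΣF_rep = (17.5089,-23.7056)
Δp = p'−p = (3.5018,-4.7411); α = Δx/Fx = (2959/845) / (2959/169) = 1/5
check: Δy/Fy = (-3205/676) / (-16025/676) = 1/5 ✓

α = 1/5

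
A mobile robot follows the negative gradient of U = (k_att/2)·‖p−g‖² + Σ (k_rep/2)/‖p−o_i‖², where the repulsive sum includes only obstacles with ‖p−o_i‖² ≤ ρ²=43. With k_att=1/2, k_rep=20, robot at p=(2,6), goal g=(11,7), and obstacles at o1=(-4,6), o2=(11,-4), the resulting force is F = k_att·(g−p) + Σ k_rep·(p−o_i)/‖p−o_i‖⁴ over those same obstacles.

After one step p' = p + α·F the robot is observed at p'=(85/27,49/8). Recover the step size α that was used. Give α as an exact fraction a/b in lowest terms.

F_att = 1/2·(g−p) = 1/2·(9,1) = (4.5000,0.5000)
o1: d²=36 ≤ ρ²=43; F_rep = 20·(6,0)/36² = (0.0926,0.0000)
o2: d²=181 > ρ²=43 → inactive
F = F_att + ΣF_rep = (4.5926,0.5000)
Δp = p'−p = (1.1481,0.1250); α = Δx/Fx = (31/27) / (124/27) = 1/4
check: Δy/Fy = (1/8) / (1/2) = 1/4 ✓

α = 1/4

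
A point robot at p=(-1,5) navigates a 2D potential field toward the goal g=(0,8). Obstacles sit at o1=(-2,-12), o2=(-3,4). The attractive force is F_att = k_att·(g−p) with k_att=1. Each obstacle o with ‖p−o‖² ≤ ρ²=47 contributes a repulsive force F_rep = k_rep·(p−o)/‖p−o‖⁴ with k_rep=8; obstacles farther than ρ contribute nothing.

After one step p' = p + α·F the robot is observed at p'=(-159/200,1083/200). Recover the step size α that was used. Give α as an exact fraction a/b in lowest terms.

F_att = 1·(g−p) = 1·(1,3) = (1.0000,3.0000)
o1: d²=290 > ρ²=47 → inactive
o2: d²=5 ≤ ρ²=47; F_rep = 8·(2,1)/5² = (0.6400,0.3200)
F = F_att + ΣF_rep = (1.6400,3.3200)
Δp = p'−p = (0.2050,0.4150); α = Δx/Fx = (41/200) / (41/25) = 1/8
check: Δy/Fy = (83/200) / (83/25) = 1/8 ✓

α = 1/8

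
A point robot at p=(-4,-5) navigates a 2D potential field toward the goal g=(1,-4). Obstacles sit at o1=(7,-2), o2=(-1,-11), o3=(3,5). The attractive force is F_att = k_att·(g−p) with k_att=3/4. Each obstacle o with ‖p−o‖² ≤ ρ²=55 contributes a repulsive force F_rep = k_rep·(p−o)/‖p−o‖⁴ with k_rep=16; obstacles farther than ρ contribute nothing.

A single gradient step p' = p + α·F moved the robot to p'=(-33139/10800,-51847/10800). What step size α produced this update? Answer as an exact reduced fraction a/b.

α = 1/4

F_att = 3/4·(g−p) = 3/4·(5,1) = (3.7500,0.7500)
o1: d²=130 > ρ²=55 → inactive
o2: d²=45 ≤ ρ²=55; F_rep = 16·(-3,6)/45² = (-0.0237,0.0474)
o3: d²=149 > ρ²=55 → inactive
F = F_att + ΣF_rep = (3.7263,0.7974)
Δp = p'−p = (0.9316,0.1994); α = Δx/Fx = (10061/10800) / (10061/2700) = 1/4
check: Δy/Fy = (2153/10800) / (2153/2700) = 1/4 ✓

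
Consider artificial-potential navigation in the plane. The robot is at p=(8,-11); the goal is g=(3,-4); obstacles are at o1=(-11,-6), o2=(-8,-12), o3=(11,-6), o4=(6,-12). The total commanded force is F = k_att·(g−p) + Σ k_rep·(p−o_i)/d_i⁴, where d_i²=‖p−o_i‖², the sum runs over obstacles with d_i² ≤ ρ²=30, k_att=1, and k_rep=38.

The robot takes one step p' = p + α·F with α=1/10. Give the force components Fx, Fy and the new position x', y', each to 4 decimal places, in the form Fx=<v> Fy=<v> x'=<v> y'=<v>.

F_att = 1·(g−p) = 1·(-5,7) = (-5.0000,7.0000)
o1: d²=386 > ρ²=30 → inactive
o2: d²=257 > ρ²=30 → inactive
o3: d²=34 > ρ²=30 → inactive
o4: d²=5 ≤ ρ²=30; F_rep = 38·(2,1)/5² = (3.0400,1.5200)
F = F_att + ΣF_rep = (-1.9600,8.5200)
p' = p + 1/10·F = (7.8040,-10.1480)

Fx=-1.9600 Fy=8.5200 x'=7.8040 y'=-10.1480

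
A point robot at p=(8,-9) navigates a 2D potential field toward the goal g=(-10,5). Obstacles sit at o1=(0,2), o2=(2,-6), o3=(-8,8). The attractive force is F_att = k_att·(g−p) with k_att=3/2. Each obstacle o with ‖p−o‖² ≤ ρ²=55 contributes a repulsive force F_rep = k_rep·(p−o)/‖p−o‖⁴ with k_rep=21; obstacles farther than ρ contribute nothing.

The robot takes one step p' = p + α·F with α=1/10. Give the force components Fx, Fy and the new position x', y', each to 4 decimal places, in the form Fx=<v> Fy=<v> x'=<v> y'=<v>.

Fx=-26.9378 Fy=20.9689 x'=5.3062 y'=-6.9031

F_att = 3/2·(g−p) = 3/2·(-18,14) = (-27.0000,21.0000)
o1: d²=185 > ρ²=55 → inactive
o2: d²=45 ≤ ρ²=55; F_rep = 21·(6,-3)/45² = (0.0622,-0.0311)
o3: d²=545 > ρ²=55 → inactive
F = F_att + ΣF_rep = (-26.9378,20.9689)
p' = p + 1/10·F = (5.3062,-6.9031)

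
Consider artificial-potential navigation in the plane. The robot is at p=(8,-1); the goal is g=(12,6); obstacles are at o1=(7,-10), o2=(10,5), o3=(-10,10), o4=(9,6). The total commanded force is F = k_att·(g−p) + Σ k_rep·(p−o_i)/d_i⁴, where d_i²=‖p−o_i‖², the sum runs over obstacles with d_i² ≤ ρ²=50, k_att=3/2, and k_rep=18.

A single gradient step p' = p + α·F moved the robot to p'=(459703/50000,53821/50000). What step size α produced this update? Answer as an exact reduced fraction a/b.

F_att = 3/2·(g−p) = 3/2·(4,7) = (6.0000,10.5000)
o1: d²=82 > ρ²=50 → inactive
o2: d²=40 ≤ ρ²=50; F_rep = 18·(-2,-6)/40² = (-0.0225,-0.0675)
o3: d²=445 > ρ²=50 → inactive
o4: d²=50 ≤ ρ²=50; F_rep = 18·(-1,-7)/50² = (-0.0072,-0.0504)
F = F_att + ΣF_rep = (5.9703,10.3821)
Δp = p'−p = (1.1941,2.0764); α = Δx/Fx = (59703/50000) / (59703/10000) = 1/5
check: Δy/Fy = (103821/50000) / (103821/10000) = 1/5 ✓

α = 1/5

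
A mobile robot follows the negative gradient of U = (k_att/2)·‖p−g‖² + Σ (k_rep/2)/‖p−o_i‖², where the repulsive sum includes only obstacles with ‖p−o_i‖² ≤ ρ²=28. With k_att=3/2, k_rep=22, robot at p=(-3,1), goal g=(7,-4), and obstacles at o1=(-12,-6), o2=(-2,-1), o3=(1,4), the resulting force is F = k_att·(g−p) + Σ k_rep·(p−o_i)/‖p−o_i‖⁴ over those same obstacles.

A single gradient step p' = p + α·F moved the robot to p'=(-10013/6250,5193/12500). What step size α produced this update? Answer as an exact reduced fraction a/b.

F_att = 3/2·(g−p) = 3/2·(10,-5) = (15.0000,-7.5000)
o1: d²=130 > ρ²=28 → inactive
o2: d²=5 ≤ ρ²=28; F_rep = 22·(-1,2)/5² = (-0.8800,1.7600)
o3: d²=25 ≤ ρ²=28; F_rep = 22·(-4,-3)/25² = (-0.1408,-0.1056)
F = F_att + ΣF_rep = (13.9792,-5.8456)
Δp = p'−p = (1.3979,-0.5846); α = Δx/Fx = (8737/6250) / (8737/625) = 1/10
check: Δy/Fy = (-7307/12500) / (-7307/1250) = 1/10 ✓

α = 1/10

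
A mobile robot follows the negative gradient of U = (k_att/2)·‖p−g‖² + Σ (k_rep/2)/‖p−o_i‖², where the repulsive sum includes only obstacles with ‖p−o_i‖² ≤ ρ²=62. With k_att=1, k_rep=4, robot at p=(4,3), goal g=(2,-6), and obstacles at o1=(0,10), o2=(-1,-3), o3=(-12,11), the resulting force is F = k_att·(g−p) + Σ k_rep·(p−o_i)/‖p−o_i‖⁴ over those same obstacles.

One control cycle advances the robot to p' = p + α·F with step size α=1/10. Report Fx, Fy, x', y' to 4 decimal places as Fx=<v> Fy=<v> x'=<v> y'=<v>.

F_att = 1·(g−p) = 1·(-2,-9) = (-2.0000,-9.0000)
o1: d²=65 > ρ²=62 → inactive
o2: d²=61 ≤ ρ²=62; F_rep = 4·(5,6)/61² = (0.0054,0.0064)
o3: d²=320 > ρ²=62 → inactive
F = F_att + ΣF_rep = (-1.9946,-8.9936)
p' = p + 1/10·F = (3.8005,2.1006)

Fx=-1.9946 Fy=-8.9936 x'=3.8005 y'=2.1006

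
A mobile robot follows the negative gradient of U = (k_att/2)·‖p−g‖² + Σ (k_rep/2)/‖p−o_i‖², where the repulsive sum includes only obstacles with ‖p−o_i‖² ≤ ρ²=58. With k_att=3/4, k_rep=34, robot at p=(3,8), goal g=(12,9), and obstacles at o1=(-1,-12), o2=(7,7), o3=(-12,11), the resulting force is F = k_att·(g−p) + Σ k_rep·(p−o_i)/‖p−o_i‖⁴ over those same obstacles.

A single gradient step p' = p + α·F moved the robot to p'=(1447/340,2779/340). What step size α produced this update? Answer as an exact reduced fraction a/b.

F_att = 3/4·(g−p) = 3/4·(9,1) = (6.7500,0.7500)
o1: d²=416 > ρ²=58 → inactive
o2: d²=17 ≤ ρ²=58; F_rep = 34·(-4,1)/17² = (-0.4706,0.1176)
o3: d²=234 > ρ²=58 → inactive
F = F_att + ΣF_rep = (6.2794,0.8676)
Δp = p'−p = (1.2559,0.1735); α = Δx/Fx = (427/340) / (427/68) = 1/5
check: Δy/Fy = (59/340) / (59/68) = 1/5 ✓

α = 1/5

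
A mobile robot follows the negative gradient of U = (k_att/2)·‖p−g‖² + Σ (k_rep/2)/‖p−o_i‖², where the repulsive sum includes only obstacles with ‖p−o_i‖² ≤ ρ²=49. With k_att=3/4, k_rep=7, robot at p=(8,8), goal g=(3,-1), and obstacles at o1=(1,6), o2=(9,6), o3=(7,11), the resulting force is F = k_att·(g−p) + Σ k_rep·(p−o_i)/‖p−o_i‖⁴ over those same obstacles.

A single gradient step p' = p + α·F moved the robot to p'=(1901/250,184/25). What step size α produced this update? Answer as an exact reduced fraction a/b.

α = 1/10

F_att = 3/4·(g−p) = 3/4·(-5,-9) = (-3.7500,-6.7500)
o1: d²=53 > ρ²=49 → inactive
o2: d²=5 ≤ ρ²=49; F_rep = 7·(-1,2)/5² = (-0.2800,0.5600)
o3: d²=10 ≤ ρ²=49; F_rep = 7·(1,-3)/10² = (0.0700,-0.2100)
F = F_att + ΣF_rep = (-3.9600,-6.4000)
Δp = p'−p = (-0.3960,-0.6400); α = Δx/Fx = (-99/250) / (-99/25) = 1/10
check: Δy/Fy = (-16/25) / (-32/5) = 1/10 ✓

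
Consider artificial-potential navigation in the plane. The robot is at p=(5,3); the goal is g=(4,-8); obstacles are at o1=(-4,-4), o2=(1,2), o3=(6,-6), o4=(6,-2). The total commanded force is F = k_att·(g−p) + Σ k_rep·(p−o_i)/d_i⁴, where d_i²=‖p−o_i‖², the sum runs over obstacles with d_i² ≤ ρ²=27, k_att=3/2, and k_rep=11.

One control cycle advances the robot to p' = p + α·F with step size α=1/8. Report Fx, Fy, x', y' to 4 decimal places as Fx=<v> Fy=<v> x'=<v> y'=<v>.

Fx=-1.3640 Fy=-16.3806 x'=4.8295 y'=0.9524

F_att = 3/2·(g−p) = 3/2·(-1,-11) = (-1.5000,-16.5000)
o1: d²=130 > ρ²=27 → inactive
o2: d²=17 ≤ ρ²=27; F_rep = 11·(4,1)/17² = (0.1522,0.0381)
o3: d²=82 > ρ²=27 → inactive
o4: d²=26 ≤ ρ²=27; F_rep = 11·(-1,5)/26² = (-0.0163,0.0814)
F = F_att + ΣF_rep = (-1.3640,-16.3806)
p' = p + 1/8·F = (4.8295,0.9524)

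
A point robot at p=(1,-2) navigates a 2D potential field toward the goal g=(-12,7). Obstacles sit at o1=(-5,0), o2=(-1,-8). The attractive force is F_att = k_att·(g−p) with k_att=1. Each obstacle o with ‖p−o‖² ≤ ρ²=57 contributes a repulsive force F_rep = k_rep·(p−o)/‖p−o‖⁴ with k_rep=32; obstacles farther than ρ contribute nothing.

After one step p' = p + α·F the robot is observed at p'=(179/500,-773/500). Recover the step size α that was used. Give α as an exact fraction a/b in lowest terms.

F_att = 1·(g−p) = 1·(-13,9) = (-13.0000,9.0000)
o1: d²=40 ≤ ρ²=57; F_rep = 32·(6,-2)/40² = (0.1200,-0.0400)
o2: d²=40 ≤ ρ²=57; F_rep = 32·(2,6)/40² = (0.0400,0.1200)
F = F_att + ΣF_rep = (-12.8400,9.0800)
Δp = p'−p = (-0.6420,0.4540); α = Δx/Fx = (-321/500) / (-321/25) = 1/20
check: Δy/Fy = (227/500) / (227/25) = 1/20 ✓

α = 1/20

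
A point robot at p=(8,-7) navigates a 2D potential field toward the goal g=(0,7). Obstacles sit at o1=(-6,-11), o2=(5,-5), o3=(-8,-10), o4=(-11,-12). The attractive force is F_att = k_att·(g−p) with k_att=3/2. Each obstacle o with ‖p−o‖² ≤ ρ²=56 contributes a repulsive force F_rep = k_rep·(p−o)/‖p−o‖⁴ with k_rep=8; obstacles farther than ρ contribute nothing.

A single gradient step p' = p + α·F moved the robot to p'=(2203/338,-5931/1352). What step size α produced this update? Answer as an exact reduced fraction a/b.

α = 1/8

F_att = 3/2·(g−p) = 3/2·(-8,14) = (-12.0000,21.0000)
o1: d²=212 > ρ²=56 → inactive
o2: d²=13 ≤ ρ²=56; F_rep = 8·(3,-2)/13² = (0.1420,-0.0947)
o3: d²=265 > ρ²=56 → inactive
o4: d²=386 > ρ²=56 → inactive
F = F_att + ΣF_rep = (-11.8580,20.9053)
Δp = p'−p = (-1.4822,2.6132); α = Δx/Fx = (-501/338) / (-2004/169) = 1/8
check: Δy/Fy = (3533/1352) / (3533/169) = 1/8 ✓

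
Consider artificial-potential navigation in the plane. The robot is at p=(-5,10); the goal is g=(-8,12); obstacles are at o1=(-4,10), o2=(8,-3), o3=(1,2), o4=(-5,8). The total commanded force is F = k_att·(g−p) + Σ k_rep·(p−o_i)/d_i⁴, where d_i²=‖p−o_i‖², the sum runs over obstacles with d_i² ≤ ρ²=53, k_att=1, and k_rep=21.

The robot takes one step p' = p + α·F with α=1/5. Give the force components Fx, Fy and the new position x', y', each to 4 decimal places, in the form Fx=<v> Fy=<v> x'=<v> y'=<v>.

F_att = 1·(g−p) = 1·(-3,2) = (-3.0000,2.0000)
o1: d²=1 ≤ ρ²=53; F_rep = 21·(-1,0)/1² = (-21.0000,0.0000)
o2: d²=338 > ρ²=53 → inactive
o3: d²=100 > ρ²=53 → inactive
o4: d²=4 ≤ ρ²=53; F_rep = 21·(0,2)/4² = (0.0000,2.6250)
F = F_att + ΣF_rep = (-24.0000,4.6250)
p' = p + 1/5·F = (-9.8000,10.9250)

Fx=-24.0000 Fy=4.6250 x'=-9.8000 y'=10.9250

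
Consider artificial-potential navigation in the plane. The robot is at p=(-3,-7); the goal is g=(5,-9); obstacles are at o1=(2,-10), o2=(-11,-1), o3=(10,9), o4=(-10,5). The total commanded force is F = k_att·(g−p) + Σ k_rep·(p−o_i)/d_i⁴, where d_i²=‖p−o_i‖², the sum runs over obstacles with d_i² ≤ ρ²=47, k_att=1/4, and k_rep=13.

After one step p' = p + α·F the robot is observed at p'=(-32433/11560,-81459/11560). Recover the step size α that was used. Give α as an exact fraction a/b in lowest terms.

F_att = 1/4·(g−p) = 1/4·(8,-2) = (2.0000,-0.5000)
o1: d²=34 ≤ ρ²=47; F_rep = 13·(-5,3)/34² = (-0.0562,0.0337)
o2: d²=100 > ρ²=47 → inactive
o3: d²=425 > ρ²=47 → inactive
o4: d²=193 > ρ²=47 → inactive
F = F_att + ΣF_rep = (1.9438,-0.4663)
Δp = p'−p = (0.1944,-0.0466); α = Δx/Fx = (2247/11560) / (2247/1156) = 1/10
check: Δy/Fy = (-539/11560) / (-539/1156) = 1/10 ✓

α = 1/10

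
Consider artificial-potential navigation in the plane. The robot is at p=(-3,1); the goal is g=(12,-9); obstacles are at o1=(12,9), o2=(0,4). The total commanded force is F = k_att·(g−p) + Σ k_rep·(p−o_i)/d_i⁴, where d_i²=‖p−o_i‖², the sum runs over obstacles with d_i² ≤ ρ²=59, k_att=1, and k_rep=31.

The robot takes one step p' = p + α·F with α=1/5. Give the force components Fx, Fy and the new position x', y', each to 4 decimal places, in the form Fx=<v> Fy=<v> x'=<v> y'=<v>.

Fx=14.7130 Fy=-10.2870 x'=-0.0574 y'=-1.0574

F_att = 1·(g−p) = 1·(15,-10) = (15.0000,-10.0000)
o1: d²=289 > ρ²=59 → inactive
o2: d²=18 ≤ ρ²=59; F_rep = 31·(-3,-3)/18² = (-0.2870,-0.2870)
F = F_att + ΣF_rep = (14.7130,-10.2870)
p' = p + 1/5·F = (-0.0574,-1.0574)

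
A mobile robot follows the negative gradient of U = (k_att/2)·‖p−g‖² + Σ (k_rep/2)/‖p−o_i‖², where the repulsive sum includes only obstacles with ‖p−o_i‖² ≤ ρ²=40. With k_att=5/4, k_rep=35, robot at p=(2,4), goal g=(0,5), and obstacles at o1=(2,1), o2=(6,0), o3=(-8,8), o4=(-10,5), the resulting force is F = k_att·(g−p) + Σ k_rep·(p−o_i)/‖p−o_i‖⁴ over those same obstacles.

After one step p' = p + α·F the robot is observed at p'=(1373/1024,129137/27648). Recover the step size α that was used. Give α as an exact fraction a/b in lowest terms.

F_att = 5/4·(g−p) = 5/4·(-2,1) = (-2.5000,1.2500)
o1: d²=9 ≤ ρ²=40; F_rep = 35·(0,3)/9² = (0.0000,1.2963)
o2: d²=32 ≤ ρ²=40; F_rep = 35·(-4,4)/32² = (-0.1367,0.1367)
o3: d²=116 > ρ²=40 → inactive
o4: d²=145 > ρ²=40 → inactive
F = F_att + ΣF_rep = (-2.6367,2.6830)
Δp = p'−p = (-0.6592,0.6708); α = Δx/Fx = (-675/1024) / (-675/256) = 1/4
check: Δy/Fy = (18545/27648) / (18545/6912) = 1/4 ✓

α = 1/4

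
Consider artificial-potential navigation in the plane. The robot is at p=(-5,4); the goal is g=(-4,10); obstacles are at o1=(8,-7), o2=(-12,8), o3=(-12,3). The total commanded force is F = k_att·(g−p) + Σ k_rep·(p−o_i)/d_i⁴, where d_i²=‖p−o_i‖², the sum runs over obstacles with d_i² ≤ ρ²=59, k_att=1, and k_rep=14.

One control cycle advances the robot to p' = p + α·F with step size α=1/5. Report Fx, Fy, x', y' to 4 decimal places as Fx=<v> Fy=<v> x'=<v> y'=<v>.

Fx=1.0392 Fy=6.0056 x'=-4.7922 y'=5.2011

F_att = 1·(g−p) = 1·(1,6) = (1.0000,6.0000)
o1: d²=290 > ρ²=59 → inactive
o2: d²=65 > ρ²=59 → inactive
o3: d²=50 ≤ ρ²=59; F_rep = 14·(7,1)/50² = (0.0392,0.0056)
F = F_att + ΣF_rep = (1.0392,6.0056)
p' = p + 1/5·F = (-4.7922,5.2011)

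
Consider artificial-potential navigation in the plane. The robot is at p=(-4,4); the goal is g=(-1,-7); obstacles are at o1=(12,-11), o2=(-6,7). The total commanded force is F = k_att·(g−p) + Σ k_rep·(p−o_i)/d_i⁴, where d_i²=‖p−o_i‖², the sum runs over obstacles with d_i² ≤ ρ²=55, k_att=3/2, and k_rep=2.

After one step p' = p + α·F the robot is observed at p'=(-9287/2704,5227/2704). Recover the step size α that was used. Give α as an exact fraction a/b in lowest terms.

F_att = 3/2·(g−p) = 3/2·(3,-11) = (4.5000,-16.5000)
o1: d²=481 > ρ²=55 → inactive
o2: d²=13 ≤ ρ²=55; F_rep = 2·(2,-3)/13² = (0.0237,-0.0355)
F = F_att + ΣF_rep = (4.5237,-16.5355)
Δp = p'−p = (0.5655,-2.0669); α = Δx/Fx = (1529/2704) / (1529/338) = 1/8
check: Δy/Fy = (-5589/2704) / (-5589/338) = 1/8 ✓

α = 1/8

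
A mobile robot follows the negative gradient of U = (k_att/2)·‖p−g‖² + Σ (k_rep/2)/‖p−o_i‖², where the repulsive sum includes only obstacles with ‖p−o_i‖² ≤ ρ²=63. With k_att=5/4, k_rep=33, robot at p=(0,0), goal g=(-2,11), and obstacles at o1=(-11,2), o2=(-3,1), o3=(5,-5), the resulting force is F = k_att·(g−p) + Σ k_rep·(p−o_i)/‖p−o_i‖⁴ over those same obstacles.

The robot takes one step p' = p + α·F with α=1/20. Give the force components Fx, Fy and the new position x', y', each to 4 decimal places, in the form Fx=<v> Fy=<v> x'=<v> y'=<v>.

Fx=-1.5760 Fy=13.4860 x'=-0.0788 y'=0.6743

F_att = 5/4·(g−p) = 5/4·(-2,11) = (-2.5000,13.7500)
o1: d²=125 > ρ²=63 → inactive
o2: d²=10 ≤ ρ²=63; F_rep = 33·(3,-1)/10² = (0.9900,-0.3300)
o3: d²=50 ≤ ρ²=63; F_rep = 33·(-5,5)/50² = (-0.0660,0.0660)
F = F_att + ΣF_rep = (-1.5760,13.4860)
p' = p + 1/20·F = (-0.0788,0.6743)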